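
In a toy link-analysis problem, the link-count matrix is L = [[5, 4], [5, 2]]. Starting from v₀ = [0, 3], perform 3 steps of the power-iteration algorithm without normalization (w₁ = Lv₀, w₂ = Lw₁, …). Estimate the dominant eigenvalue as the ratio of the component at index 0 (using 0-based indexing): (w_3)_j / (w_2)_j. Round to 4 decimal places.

8.4286

w1 = Lv₀ = (5·0 + 4·3; 5·0 + 2·3) = (12, 6)
w2 = Lw1 = (5·12 + 4·6; 5·12 + 2·6) = (84, 72)
w3 = Lw2 = (708, 564)
Ratio at component: 708 / 84 = 8.4286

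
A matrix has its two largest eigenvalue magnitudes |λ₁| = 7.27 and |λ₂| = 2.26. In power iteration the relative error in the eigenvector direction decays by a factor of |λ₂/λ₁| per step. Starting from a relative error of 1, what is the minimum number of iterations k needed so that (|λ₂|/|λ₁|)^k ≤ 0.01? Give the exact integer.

|λ₂/λ₁| = 2.26/7.27 = 0.31087
Need k ≥ ln(0.01) / ln(0.31087) = -4.6052 / -1.1684 ≈ 3.941
Smallest integer k satisfying the bound: 4

4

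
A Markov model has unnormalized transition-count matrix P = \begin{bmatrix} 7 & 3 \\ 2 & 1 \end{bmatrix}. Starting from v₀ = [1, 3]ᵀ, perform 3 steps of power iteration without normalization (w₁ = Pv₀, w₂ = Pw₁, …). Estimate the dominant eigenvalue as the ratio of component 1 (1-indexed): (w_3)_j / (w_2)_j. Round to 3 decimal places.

w1 = Pv₀ = (7·1 + 3·3; 2·1 + 1·3) = (16, 5)
w2 = Pw1 = (7·16 + 3·5; 2·16 + 1·5) = (127, 37)
w3 = Pw2 = (1000, 291)
Ratio at component: 1000 / 127 = 7.874

λ ≈ 7.874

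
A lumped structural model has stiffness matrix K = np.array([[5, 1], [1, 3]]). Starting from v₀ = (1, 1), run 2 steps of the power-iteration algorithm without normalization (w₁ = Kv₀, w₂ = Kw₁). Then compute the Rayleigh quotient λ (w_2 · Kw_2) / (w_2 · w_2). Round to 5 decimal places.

λ ≈ 5.38919

w1 = Kv₀ = (6, 4)
w2 = Kw1 = (34, 18)
Kw2 = (188, 88)
w2·Kw2 = 34·188 + 18·88 = 7976; w2·w2 = 34·34 + 18·18 = 1480
λ ≈ 7976/1480 = 5.38919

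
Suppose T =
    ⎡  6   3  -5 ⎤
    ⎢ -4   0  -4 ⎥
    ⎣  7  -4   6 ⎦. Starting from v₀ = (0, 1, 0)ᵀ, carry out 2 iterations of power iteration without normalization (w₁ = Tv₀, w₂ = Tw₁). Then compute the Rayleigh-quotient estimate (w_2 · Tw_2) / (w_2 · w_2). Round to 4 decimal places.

λ ≈ 5.7413

w1 = Tv₀ = (6·0 + 3·1 + (-5)·0; (-4)·0 + 0·1 + (-4)·0; 7·0 + (-4)·1 + 6·0) = (3, 0, -4)
w2 = Tw1 = (6·3 + 3·0 + (-5)·(-4); (-4)·3 + 0·0 + (-4)·(-4); 7·3 + (-4)·0 + 6·(-4)) = (38, 4, -3)
Tw2 = (255, -140, 232)
w2·Tw2 = 38·255 + 4·(-140) + (-3)·232 = 8434; w2·w2 = 38·38 + 4·4 + (-3)·(-3) = 1469
λ ≈ 8434/1469 = 5.7413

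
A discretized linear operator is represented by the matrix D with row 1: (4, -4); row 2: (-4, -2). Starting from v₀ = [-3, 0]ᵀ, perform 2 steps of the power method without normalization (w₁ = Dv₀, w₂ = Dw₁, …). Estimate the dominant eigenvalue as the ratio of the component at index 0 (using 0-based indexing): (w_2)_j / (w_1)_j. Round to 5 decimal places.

λ ≈ 8.00000

w1 = Dv₀ = (-12, 12)
w2 = Dw1 = (-96, 24)
Ratio at component: -96 / -12 = 8.00000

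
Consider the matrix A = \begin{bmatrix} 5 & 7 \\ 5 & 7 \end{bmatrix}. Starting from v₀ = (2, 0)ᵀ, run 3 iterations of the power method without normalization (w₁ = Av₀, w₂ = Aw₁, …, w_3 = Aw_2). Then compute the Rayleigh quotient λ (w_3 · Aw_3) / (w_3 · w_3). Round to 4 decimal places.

λ ≈ 12.0000

w1 = Av₀ = (5·2 + 7·0; 5·2 + 7·0) = (10, 10)
w2 = Aw1 = (5·10 + 7·10; 5·10 + 7·10) = (120, 120)
w3 = Aw2 = (1440, 1440)
Aw3 = (17280, 17280)
w3·Aw3 = 1440·17280 + 1440·17280 = 49766400; w3·w3 = 1440·1440 + 1440·1440 = 4147200
λ ≈ 49766400/4147200 = 12.0000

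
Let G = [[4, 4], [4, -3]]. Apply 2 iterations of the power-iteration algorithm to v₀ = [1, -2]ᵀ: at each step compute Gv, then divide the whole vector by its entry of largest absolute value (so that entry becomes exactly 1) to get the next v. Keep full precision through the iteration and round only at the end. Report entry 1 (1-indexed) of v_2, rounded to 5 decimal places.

Gv0 = (-4.000000, 10.000000); divide by 10.000000 → v1 = (-0.400000, 1.000000)
Gv1 = (2.400000, -4.600000); divide by -4.600000 → v2 = (-0.521739, 1.000000)
Requested entry of v2: 24/-46 = -0.52174

-0.52174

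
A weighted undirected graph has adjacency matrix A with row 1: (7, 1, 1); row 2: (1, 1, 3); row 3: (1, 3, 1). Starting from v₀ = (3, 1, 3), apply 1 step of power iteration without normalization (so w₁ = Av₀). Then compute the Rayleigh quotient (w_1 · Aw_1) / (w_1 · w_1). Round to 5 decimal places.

w1 = Av₀ = (7·3 + 1·1 + 1·3; 1·3 + 1·1 + 3·3; 1·3 + 3·1 + 1·3) = (25, 13, 9)
Aw1 = (197, 65, 73)
w1·Aw1 = 25·197 + 13·65 + 9·73 = 6427; w1·w1 = 25·25 + 13·13 + 9·9 = 875
λ ≈ 6427/875 = 7.34514

7.34514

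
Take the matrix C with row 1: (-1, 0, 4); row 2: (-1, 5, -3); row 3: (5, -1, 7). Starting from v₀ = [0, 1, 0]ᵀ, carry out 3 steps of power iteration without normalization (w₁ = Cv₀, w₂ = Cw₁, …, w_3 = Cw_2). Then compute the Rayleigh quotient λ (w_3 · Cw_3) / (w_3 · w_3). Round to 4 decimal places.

8.4479

w1 = Cv₀ = ((-1)·0 + 0·1 + 4·0; (-1)·0 + 5·1 + (-3)·0; 5·0 + (-1)·1 + 7·0) = (0, 5, -1)
w2 = Cw1 = ((-1)·0 + 0·5 + 4·(-1); (-1)·0 + 5·5 + (-3)·(-1); 5·0 + (-1)·5 + 7·(-1)) = (-4, 28, -12)
w3 = Cw2 = (-44, 180, -132)
Cw3 = (-484, 1340, -1324)
w3·Cw3 = (-44)·(-484) + 180·1340 + (-132)·(-1324) = 437264; w3·w3 = (-44)·(-44) + 180·180 + (-132)·(-132) = 51760
λ ≈ 437264/51760 = 8.4479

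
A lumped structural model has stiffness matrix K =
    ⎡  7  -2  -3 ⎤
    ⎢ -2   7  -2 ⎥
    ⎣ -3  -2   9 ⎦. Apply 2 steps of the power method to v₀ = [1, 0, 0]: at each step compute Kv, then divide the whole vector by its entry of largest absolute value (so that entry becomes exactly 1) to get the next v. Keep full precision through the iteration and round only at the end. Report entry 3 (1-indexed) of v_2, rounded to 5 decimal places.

-0.70968

Kv0 = (7.000000, -2.000000, -3.000000); divide by 7.000000 → v1 = (1.000000, -0.285714, -0.428571)
Kv1 = (8.857143, -3.142857, -6.285714); divide by 8.857143 → v2 = (1.000000, -0.354839, -0.709677)
Requested entry of v2: -44/62 = -0.70968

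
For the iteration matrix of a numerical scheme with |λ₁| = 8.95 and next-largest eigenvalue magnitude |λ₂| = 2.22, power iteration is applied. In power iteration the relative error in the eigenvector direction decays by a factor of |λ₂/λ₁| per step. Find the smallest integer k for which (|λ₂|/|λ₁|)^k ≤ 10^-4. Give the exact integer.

7

|λ₂/λ₁| = 2.22/8.95 = 0.24804
Need k ≥ ln(10^-4) / ln(0.24804) = -9.2103 / -1.3941 ≈ 6.606
Smallest integer k satisfying the bound: 7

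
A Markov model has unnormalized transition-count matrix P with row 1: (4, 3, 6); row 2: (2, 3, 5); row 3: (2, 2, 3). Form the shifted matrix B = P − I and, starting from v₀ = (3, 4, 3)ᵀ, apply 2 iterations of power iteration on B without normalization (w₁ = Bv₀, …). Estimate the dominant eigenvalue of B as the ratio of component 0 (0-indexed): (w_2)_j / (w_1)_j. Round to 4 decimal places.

μ ≈ 8.3077

B = P − I has rows (3, 3, 6); (2, 2, 5); (2, 2, 2)
w1 = Bv₀ = (3·3 + 3·4 + 6·3; 2·3 + 2·4 + 5·3; 2·3 + 2·4 + 2·3) = (39, 29, 20)
w2 = Bw1 = (3·39 + 3·29 + 6·20; 2·39 + 2·29 + 5·20; 2·39 + 2·29 + 2·20) = (324, 236, 176)
Ratio: 324/39 = 8.3077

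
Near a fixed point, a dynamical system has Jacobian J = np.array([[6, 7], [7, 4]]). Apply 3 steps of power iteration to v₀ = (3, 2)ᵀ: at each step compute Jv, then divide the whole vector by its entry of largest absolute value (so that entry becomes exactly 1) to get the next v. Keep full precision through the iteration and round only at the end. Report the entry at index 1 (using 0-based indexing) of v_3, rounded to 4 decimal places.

Jv0 = (32.00000, 29.00000); divide by 32.00000 → v1 = (1.00000, 0.90625)
Jv1 = (12.34375, 10.62500); divide by 12.34375 → v2 = (1.00000, 0.86076)
Jv2 = (12.02532, 10.44304); divide by 12.02532 → v3 = (1.00000, 0.86842)
Requested entry of v3: 4125/4750 = 0.8684

0.8684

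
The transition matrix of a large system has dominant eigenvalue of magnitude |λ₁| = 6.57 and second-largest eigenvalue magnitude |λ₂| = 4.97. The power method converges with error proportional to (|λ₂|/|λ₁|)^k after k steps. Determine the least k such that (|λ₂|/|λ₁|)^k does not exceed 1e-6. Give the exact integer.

50

|λ₂/λ₁| = 4.97/6.57 = 0.75647
Need k ≥ ln(1e-6) / ln(0.75647) = -13.8155 / -0.2791 ≈ 49.501
Smallest integer k satisfying the bound: 50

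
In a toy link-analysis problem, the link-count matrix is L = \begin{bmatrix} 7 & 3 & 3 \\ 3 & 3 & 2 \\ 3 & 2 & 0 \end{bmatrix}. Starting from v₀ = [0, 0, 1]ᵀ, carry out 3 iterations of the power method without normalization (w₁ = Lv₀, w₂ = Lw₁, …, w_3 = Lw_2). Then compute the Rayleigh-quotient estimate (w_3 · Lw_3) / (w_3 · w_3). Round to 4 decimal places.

w1 = Lv₀ = (7·0 + 3·0 + 3·1; 3·0 + 3·0 + 2·1; 3·0 + 2·0 + 0·1) = (3, 2, 0)
w2 = Lw1 = (7·3 + 3·2 + 3·0; 3·3 + 3·2 + 2·0; 3·3 + 2·2 + 0·0) = (27, 15, 13)
w3 = Lw2 = (273, 152, 111)
Lw3 = (2700, 1497, 1123)
w3·Lw3 = 273·2700 + 152·1497 + 111·1123 = 1089297; w3·w3 = 273·273 + 152·152 + 111·111 = 109954
λ ≈ 1089297/109954 = 9.9068

9.9068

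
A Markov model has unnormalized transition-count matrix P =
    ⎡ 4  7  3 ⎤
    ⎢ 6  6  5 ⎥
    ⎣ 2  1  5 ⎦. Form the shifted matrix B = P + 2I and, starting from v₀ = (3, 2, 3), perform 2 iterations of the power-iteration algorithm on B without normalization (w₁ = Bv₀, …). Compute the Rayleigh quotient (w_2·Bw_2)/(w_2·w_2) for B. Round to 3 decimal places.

15.239

B = P + 2I has rows (6, 7, 3); (6, 8, 5); (2, 1, 7)
w1 = Bv₀ = (6·3 + 7·2 + 3·3; 6·3 + 8·2 + 5·3; 2·3 + 1·2 + 7·3) = (41, 49, 29)
w2 = Bw1 = (6·41 + 7·49 + 3·29; 6·41 + 8·49 + 5·29; 2·41 + 1·49 + 7·29) = (676, 783, 334)
Bw2 = (10539, 11990, 4473)
w2·Bw2 = 18006516; w2·w2 = 1181621; μ ≈ 18006516/1181621 = 15.239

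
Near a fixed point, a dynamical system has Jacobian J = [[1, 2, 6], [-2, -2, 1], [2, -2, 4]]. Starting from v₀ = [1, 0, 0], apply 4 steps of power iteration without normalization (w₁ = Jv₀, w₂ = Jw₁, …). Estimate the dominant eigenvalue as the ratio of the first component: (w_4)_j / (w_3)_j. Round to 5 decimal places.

w1 = Jv₀ = (1·1 + 2·0 + 6·0; (-2)·1 + (-2)·0 + 1·0; 2·1 + (-2)·0 + 4·0) = (1, -2, 2)
w2 = Jw1 = (1·1 + 2·(-2) + 6·2; (-2)·1 + (-2)·(-2) + 1·2; 2·1 + (-2)·(-2) + 4·2) = (9, 4, 14)
w3 = Jw2 = (101, -12, 66)
w4 = Jw3 = (473, -112, 490)
Ratio at component: 473 / 101 = 4.68317

4.68317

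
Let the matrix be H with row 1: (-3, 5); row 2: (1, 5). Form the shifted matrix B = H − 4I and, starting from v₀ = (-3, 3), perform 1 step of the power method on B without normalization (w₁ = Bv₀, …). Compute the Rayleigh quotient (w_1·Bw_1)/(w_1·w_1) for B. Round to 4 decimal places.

B = H − 4I has rows (-7, 5); (1, 1)
w1 = Bv₀ = ((-7)·(-3) + 5·3; 1·(-3) + 1·3) = (36, 0)
Bw1 = (-252, 36)
w1·Bw1 = -9072; w1·w1 = 1296; μ ≈ -9072/1296 = -7.0000

-7.0000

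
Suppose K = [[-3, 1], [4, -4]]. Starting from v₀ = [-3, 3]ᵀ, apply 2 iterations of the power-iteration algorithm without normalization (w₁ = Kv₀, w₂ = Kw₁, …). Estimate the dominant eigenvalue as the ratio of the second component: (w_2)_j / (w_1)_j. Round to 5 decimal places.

w1 = Kv₀ = (12, -24)
w2 = Kw1 = (-60, 144)
Ratio at component: 144 / -24 = -6.00000

λ ≈ -6.00000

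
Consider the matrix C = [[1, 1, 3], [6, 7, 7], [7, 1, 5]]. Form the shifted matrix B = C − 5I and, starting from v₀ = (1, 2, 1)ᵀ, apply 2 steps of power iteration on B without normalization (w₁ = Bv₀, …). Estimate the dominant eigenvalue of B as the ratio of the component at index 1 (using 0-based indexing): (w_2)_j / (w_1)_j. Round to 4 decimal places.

6.0588

B = C − 5I has rows (-4, 1, 3); (6, 2, 7); (7, 1, 0)
w1 = Bv₀ = (1, 17, 9)
w2 = Bw1 = (40, 103, 24)
Ratio: 103/17 = 6.0588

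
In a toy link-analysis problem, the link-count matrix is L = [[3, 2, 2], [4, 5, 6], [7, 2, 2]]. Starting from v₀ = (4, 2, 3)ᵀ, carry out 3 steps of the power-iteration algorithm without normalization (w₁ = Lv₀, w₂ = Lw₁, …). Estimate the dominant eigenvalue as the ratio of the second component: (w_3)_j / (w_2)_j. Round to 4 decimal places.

w1 = Lv₀ = (3·4 + 2·2 + 2·3; 4·4 + 5·2 + 6·3; 7·4 + 2·2 + 2·3) = (22, 44, 38)
w2 = Lw1 = (3·22 + 2·44 + 2·38; 4·22 + 5·44 + 6·38; 7·22 + 2·44 + 2·38) = (230, 536, 318)
w3 = Lw2 = (2398, 5508, 3318)
Ratio at component: 5508 / 536 = 10.2761

λ ≈ 10.2761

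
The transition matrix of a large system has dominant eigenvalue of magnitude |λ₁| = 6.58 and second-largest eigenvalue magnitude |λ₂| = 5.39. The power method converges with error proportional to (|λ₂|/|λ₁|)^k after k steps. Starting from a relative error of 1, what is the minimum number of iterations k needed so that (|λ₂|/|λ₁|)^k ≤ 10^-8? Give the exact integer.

93

|λ₂/λ₁| = 5.39/6.58 = 0.81915
Need k ≥ ln(10^-8) / ln(0.81915) = -18.4207 / -0.1995 ≈ 92.339
Smallest integer k satisfying the bound: 93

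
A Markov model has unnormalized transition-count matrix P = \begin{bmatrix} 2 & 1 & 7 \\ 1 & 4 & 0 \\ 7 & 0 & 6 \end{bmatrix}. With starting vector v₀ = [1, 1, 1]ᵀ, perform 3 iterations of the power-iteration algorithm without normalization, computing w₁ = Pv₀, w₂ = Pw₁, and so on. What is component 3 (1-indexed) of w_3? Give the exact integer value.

1700

w1 = Pv₀ = (2·1 + 1·1 + 7·1; 1·1 + 4·1 + 0·1; 7·1 + 0·1 + 6·1) = (10, 5, 13)
w2 = Pw1 = (2·10 + 1·5 + 7·13; 1·10 + 4·5 + 0·13; 7·10 + 0·5 + 6·13) = (116, 30, 148)
w3 = Pw2 = (1298, 236, 1700)
The requested component of w3 is 1700.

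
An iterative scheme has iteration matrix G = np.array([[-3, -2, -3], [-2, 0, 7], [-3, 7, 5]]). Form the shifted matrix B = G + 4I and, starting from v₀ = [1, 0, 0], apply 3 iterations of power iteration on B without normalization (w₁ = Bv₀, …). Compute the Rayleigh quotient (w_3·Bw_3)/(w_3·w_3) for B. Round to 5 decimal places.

B = G + 4I has rows (1, -2, -3); (-2, 4, 7); (-3, 7, 9)
w1 = Bv₀ = (1·1 + (-2)·0 + (-3)·0; (-2)·1 + 4·0 + 7·0; (-3)·1 + 7·0 + 9·0) = (1, -2, -3)
w2 = Bw1 = (1·1 + (-2)·(-2) + (-3)·(-3); (-2)·1 + 4·(-2) + 7·(-3); (-3)·1 + 7·(-2) + 9·(-3)) = (14, -31, -44)
w3 = Bw2 = (208, -460, -655)
Bw3 = (3093, -6841, -9739)
w3·Bw3 = 10169249; w3·w3 = 683889; μ ≈ 10169249/683889 = 14.86974

μ ≈ 14.86974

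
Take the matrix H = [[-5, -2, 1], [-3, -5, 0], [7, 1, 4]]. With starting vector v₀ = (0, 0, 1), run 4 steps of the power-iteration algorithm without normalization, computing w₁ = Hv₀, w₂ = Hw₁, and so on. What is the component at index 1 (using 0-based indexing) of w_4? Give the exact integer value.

-192

w1 = Hv₀ = ((-5)·0 + (-2)·0 + 1·1; (-3)·0 + (-5)·0 + 0·1; 7·0 + 1·0 + 4·1) = (1, 0, 4)
w2 = Hw1 = ((-5)·1 + (-2)·0 + 1·4; (-3)·1 + (-5)·0 + 0·4; 7·1 + 1·0 + 4·4) = (-1, -3, 23)
w3 = Hw2 = (34, 18, 82)
w4 = Hw3 = (-124, -192, 584)
The requested component of w4 is -192.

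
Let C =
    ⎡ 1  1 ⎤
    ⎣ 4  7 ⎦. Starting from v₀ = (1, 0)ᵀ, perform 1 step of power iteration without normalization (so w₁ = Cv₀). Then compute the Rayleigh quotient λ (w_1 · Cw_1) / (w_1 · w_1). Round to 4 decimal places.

7.8235

w1 = Cv₀ = (1, 4)
Cw1 = (5, 32)
w1·Cw1 = 1·5 + 4·32 = 133; w1·w1 = 1·1 + 4·4 = 17
λ ≈ 133/17 = 7.8235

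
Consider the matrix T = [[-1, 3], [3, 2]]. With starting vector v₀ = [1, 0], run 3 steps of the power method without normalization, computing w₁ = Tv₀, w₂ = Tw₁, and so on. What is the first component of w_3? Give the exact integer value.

w1 = Tv₀ = ((-1)·1 + 3·0; 3·1 + 2·0) = (-1, 3)
w2 = Tw1 = ((-1)·(-1) + 3·3; 3·(-1) + 2·3) = (10, 3)
w3 = Tw2 = (-1, 36)
The requested component of w3 is -1.

-1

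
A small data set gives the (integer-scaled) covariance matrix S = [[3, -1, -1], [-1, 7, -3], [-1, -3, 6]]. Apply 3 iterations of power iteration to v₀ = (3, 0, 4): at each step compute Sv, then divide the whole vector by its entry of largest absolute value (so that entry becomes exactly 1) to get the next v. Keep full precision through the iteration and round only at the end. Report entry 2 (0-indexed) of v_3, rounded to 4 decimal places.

Sv0 = (5.00000, -15.00000, 21.00000); divide by 21.00000 → v1 = (0.23810, -0.71429, 1.00000)
Sv1 = (0.42857, -8.23810, 7.90476); divide by -8.23810 → v2 = (-0.05202, 1.00000, -0.95954)
Sv2 = (-0.19653, 9.93064, -8.70520); divide by 9.93064 → v3 = (-0.01979, 1.00000, -0.87660)
Requested entry of v3: 1506/-1718 = -0.8766

-0.8766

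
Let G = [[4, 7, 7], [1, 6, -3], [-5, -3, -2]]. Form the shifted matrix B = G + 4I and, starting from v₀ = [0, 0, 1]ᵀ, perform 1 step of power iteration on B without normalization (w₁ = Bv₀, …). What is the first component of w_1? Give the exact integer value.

7

B = G + 4I has rows (8, 7, 7); (1, 10, -3); (-5, -3, 2)
w1 = Bv₀ = (7, -3, 2)
Requested component of w1: 7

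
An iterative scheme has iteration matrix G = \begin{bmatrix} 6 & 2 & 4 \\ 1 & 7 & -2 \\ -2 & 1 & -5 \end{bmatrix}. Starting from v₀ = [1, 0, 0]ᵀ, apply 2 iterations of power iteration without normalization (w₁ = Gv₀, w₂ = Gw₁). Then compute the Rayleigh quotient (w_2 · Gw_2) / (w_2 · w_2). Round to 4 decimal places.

7.4832

w1 = Gv₀ = (6·1 + 2·0 + 4·0; 1·1 + 7·0 + (-2)·0; (-2)·1 + 1·0 + (-5)·0) = (6, 1, -2)
w2 = Gw1 = (6·6 + 2·1 + 4·(-2); 1·6 + 7·1 + (-2)·(-2); (-2)·6 + 1·1 + (-5)·(-2)) = (30, 17, -1)
Gw2 = (210, 151, -38)
w2·Gw2 = 30·210 + 17·151 + (-1)·(-38) = 8905; w2·w2 = 30·30 + 17·17 + (-1)·(-1) = 1190
λ ≈ 8905/1190 = 7.4832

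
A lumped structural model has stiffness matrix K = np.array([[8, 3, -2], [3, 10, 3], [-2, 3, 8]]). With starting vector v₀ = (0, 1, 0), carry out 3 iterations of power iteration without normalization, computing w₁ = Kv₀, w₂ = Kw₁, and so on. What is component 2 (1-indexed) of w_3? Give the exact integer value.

1468

w1 = Kv₀ = (8·0 + 3·1 + (-2)·0; 3·0 + 10·1 + 3·0; (-2)·0 + 3·1 + 8·0) = (3, 10, 3)
w2 = Kw1 = (8·3 + 3·10 + (-2)·3; 3·3 + 10·10 + 3·3; (-2)·3 + 3·10 + 8·3) = (48, 118, 48)
w3 = Kw2 = (642, 1468, 642)
The requested component of w3 is 1468.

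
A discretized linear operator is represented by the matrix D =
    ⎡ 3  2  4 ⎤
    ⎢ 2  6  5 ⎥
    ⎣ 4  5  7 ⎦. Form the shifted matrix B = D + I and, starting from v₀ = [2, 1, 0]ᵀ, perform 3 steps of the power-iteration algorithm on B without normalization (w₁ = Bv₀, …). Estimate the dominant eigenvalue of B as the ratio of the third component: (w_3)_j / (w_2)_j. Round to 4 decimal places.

14.3618

B = D + I has rows (4, 2, 4); (2, 7, 5); (4, 5, 8)
w1 = Bv₀ = (4·2 + 2·1 + 4·0; 2·2 + 7·1 + 5·0; 4·2 + 5·1 + 8·0) = (10, 11, 13)
w2 = Bw1 = (4·10 + 2·11 + 4·13; 2·10 + 7·11 + 5·13; 4·10 + 5·11 + 8·13) = (114, 162, 199)
w3 = Bw2 = (1576, 2357, 2858)
Ratio: 2858/199 = 14.3618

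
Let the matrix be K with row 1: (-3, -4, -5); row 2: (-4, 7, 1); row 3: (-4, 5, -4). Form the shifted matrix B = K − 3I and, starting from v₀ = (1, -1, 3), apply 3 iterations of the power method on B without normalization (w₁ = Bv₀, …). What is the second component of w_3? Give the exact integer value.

-763

B = K − 3I has rows (-6, -4, -5); (-4, 4, 1); (-4, 5, -7)
w1 = Bv₀ = (-17, -5, -30)
w2 = Bw1 = (272, 18, 253)
w3 = Bw2 = (-2969, -763, -2769)
Requested component of w3: -763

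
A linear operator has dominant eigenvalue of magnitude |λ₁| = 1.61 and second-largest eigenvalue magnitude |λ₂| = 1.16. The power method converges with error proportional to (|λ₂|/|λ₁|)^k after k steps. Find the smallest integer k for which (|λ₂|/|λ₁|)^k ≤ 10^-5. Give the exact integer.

|λ₂/λ₁| = 1.16/1.61 = 0.72050
Need k ≥ ln(10^-5) / ln(0.72050) = -11.5129 / -0.3278 ≈ 35.120
Smallest integer k satisfying the bound: 36

36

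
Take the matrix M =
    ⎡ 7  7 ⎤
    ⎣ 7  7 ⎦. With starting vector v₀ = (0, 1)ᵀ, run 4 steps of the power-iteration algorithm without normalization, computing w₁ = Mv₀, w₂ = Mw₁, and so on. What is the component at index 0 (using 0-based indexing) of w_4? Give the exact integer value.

w1 = Mv₀ = (7, 7)
w2 = Mw1 = (98, 98)
w3 = Mw2 = (1372, 1372)
w4 = Mw3 = (19208, 19208)
The requested component of w4 is 19208.

19208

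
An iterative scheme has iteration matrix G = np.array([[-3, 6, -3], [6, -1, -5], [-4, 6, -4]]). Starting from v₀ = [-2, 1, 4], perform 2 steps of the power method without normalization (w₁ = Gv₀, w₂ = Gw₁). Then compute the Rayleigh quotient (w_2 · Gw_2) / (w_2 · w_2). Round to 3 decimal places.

w1 = Gv₀ = ((-3)·(-2) + 6·1 + (-3)·4; 6·(-2) + (-1)·1 + (-5)·4; (-4)·(-2) + 6·1 + (-4)·4) = (0, -33, -2)
w2 = Gw1 = ((-3)·0 + 6·(-33) + (-3)·(-2); 6·0 + (-1)·(-33) + (-5)·(-2); (-4)·0 + 6·(-33) + (-4)·(-2)) = (-192, 43, -190)
Gw2 = (1404, -245, 1786)
w2·Gw2 = (-192)·1404 + 43·(-245) + (-190)·1786 = -619443; w2·w2 = (-192)·(-192) + 43·43 + (-190)·(-190) = 74813
λ ≈ -619443/74813 = -8.280

-8.280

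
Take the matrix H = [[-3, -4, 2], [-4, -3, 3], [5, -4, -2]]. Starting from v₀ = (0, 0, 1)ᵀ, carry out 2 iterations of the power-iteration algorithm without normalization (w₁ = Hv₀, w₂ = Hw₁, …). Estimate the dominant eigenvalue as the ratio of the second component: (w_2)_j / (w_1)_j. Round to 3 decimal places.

-7.667

w1 = Hv₀ = (2, 3, -2)
w2 = Hw1 = (-22, -23, 2)
Ratio at component: -23 / 3 = -7.667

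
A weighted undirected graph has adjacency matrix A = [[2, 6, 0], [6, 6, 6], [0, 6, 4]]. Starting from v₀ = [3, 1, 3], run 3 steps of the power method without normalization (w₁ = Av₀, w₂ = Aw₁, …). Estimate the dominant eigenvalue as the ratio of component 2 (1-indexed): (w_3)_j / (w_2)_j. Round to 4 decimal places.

w1 = Av₀ = (12, 42, 18)
w2 = Aw1 = (276, 432, 324)
w3 = Aw2 = (3144, 6192, 3888)
Ratio at component: 6192 / 432 = 14.3333

14.3333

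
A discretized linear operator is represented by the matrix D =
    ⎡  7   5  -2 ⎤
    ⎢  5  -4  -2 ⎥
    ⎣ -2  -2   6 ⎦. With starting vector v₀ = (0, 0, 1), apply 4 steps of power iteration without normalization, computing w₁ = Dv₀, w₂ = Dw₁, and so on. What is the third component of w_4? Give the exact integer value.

w1 = Dv₀ = (-2, -2, 6)
w2 = Dw1 = (-36, -14, 44)
w3 = Dw2 = (-410, -212, 364)
w4 = Dw3 = (-4658, -1930, 3428)
The requested component of w4 is 3428.

3428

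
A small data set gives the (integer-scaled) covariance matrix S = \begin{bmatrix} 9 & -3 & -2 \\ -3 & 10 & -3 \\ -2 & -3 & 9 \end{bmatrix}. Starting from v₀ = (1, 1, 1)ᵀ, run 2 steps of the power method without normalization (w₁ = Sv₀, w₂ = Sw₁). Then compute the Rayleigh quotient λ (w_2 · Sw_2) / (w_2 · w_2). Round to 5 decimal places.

λ ≈ 4.00000

w1 = Sv₀ = (9·1 + (-3)·1 + (-2)·1; (-3)·1 + 10·1 + (-3)·1; (-2)·1 + (-3)·1 + 9·1) = (4, 4, 4)
w2 = Sw1 = (9·4 + (-3)·4 + (-2)·4; (-3)·4 + 10·4 + (-3)·4; (-2)·4 + (-3)·4 + 9·4) = (16, 16, 16)
Sw2 = (64, 64, 64)
w2·Sw2 = 16·64 + 16·64 + 16·64 = 3072; w2·w2 = 16·16 + 16·16 + 16·16 = 768
λ ≈ 3072/768 = 4.00000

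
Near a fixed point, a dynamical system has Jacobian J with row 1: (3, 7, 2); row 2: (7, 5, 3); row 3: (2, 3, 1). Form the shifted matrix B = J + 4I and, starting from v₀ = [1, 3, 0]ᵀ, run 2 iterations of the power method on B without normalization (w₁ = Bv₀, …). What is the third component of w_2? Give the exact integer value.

213

B = J + 4I has rows (7, 7, 2); (7, 9, 3); (2, 3, 5)
w1 = Bv₀ = (28, 34, 11)
w2 = Bw1 = (456, 535, 213)
Requested component of w2: 213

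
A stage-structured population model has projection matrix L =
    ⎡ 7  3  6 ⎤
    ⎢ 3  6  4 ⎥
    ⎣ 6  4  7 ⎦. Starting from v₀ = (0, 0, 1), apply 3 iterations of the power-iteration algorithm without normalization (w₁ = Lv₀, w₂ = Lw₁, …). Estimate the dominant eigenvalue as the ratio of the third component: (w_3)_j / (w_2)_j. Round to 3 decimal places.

w1 = Lv₀ = (6, 4, 7)
w2 = Lw1 = (96, 70, 101)
w3 = Lw2 = (1488, 1112, 1563)
Ratio at component: 1563 / 101 = 15.475

λ ≈ 15.475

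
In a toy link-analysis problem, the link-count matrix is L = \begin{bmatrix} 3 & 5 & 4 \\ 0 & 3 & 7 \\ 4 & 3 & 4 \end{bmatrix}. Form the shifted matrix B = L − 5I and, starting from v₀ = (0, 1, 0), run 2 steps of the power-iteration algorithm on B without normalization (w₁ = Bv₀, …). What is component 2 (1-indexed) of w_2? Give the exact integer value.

B = L − 5I has rows (-2, 5, 4); (0, -2, 7); (4, 3, -1)
w1 = Bv₀ = ((-2)·0 + 5·1 + 4·0; 0·0 + (-2)·1 + 7·0; 4·0 + 3·1 + (-1)·0) = (5, -2, 3)
w2 = Bw1 = ((-2)·5 + 5·(-2) + 4·3; 0·5 + (-2)·(-2) + 7·3; 4·5 + 3·(-2) + (-1)·3) = (-8, 25, 11)
Requested component of w2: 25

25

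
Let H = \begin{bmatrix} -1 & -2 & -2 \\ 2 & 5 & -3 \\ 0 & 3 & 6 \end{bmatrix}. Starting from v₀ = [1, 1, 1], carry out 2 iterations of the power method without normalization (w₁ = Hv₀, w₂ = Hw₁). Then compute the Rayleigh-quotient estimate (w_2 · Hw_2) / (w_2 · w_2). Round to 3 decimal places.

5.881

w1 = Hv₀ = (-5, 4, 9)
w2 = Hw1 = (-21, -17, 66)
Hw2 = (-77, -325, 345)
w2·Hw2 = (-21)·(-77) + (-17)·(-325) + 66·345 = 29912; w2·w2 = (-21)·(-21) + (-17)·(-17) + 66·66 = 5086
λ ≈ 29912/5086 = 5.881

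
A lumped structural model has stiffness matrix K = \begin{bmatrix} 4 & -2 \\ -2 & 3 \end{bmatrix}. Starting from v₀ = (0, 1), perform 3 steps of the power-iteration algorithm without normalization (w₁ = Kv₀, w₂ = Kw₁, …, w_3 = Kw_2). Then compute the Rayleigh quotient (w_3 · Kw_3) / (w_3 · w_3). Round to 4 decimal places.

λ ≈ 5.5595

w1 = Kv₀ = (-2, 3)
w2 = Kw1 = (-14, 13)
w3 = Kw2 = (-82, 67)
Kw3 = (-462, 365)
w3·Kw3 = (-82)·(-462) + 67·365 = 62339; w3·w3 = (-82)·(-82) + 67·67 = 11213
λ ≈ 62339/11213 = 5.5595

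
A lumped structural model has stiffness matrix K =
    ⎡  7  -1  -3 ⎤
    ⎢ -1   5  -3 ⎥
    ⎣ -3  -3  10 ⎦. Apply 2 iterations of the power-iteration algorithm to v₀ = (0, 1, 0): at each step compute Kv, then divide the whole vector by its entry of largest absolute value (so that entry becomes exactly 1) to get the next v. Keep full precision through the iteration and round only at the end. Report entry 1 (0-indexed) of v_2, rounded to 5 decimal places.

Kv0 = (-1.000000, 5.000000, -3.000000); divide by 5.000000 → v1 = (-0.200000, 1.000000, -0.600000)
Kv1 = (-0.600000, 7.000000, -8.400000); divide by -8.400000 → v2 = (0.071429, -0.833333, 1.000000)
Requested entry of v2: 35/-42 = -0.83333

-0.83333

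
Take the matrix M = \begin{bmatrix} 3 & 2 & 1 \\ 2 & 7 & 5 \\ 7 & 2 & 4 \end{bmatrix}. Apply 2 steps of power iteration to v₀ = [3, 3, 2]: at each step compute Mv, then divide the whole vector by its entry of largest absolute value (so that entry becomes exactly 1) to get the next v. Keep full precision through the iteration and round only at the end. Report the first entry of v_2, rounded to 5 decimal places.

Mv0 = (17.000000, 37.000000, 35.000000); divide by 37.000000 → v1 = (0.459459, 1.000000, 0.945946)
Mv1 = (4.324324, 12.648649, 9.000000); divide by 12.648649 → v2 = (0.341880, 1.000000, 0.711538)
Requested entry of v2: 160/468 = 0.34188

0.34188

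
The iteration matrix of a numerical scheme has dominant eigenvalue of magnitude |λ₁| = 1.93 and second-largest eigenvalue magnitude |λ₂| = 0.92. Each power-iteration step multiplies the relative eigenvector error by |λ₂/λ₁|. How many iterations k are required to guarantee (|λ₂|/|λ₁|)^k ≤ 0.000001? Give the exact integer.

19

|λ₂/λ₁| = 0.92/1.93 = 0.47668
Need k ≥ ln(0.000001) / ln(0.47668) = -13.8155 / -0.7409 ≈ 18.647
Smallest integer k satisfying the bound: 19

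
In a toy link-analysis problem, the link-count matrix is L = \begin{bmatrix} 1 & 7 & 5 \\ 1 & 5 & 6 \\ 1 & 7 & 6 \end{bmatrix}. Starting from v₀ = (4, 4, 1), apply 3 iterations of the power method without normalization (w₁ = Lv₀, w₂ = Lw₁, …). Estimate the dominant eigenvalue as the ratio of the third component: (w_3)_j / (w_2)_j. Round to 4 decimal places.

w1 = Lv₀ = (1·4 + 7·4 + 5·1; 1·4 + 5·4 + 6·1; 1·4 + 7·4 + 6·1) = (37, 30, 38)
w2 = Lw1 = (1·37 + 7·30 + 5·38; 1·37 + 5·30 + 6·38; 1·37 + 7·30 + 6·38) = (437, 415, 475)
w3 = Lw2 = (5717, 5362, 6192)
Ratio at component: 6192 / 475 = 13.0358

λ ≈ 13.0358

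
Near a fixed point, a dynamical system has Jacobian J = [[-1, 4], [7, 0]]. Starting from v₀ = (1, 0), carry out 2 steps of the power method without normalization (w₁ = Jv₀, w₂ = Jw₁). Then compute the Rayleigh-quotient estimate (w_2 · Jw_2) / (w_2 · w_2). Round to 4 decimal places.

-3.4539

w1 = Jv₀ = ((-1)·1 + 4·0; 7·1 + 0·0) = (-1, 7)
w2 = Jw1 = ((-1)·(-1) + 4·7; 7·(-1) + 0·7) = (29, -7)
Jw2 = (-57, 203)
w2·Jw2 = 29·(-57) + (-7)·203 = -3074; w2·w2 = 29·29 + (-7)·(-7) = 890
λ ≈ -3074/890 = -3.4539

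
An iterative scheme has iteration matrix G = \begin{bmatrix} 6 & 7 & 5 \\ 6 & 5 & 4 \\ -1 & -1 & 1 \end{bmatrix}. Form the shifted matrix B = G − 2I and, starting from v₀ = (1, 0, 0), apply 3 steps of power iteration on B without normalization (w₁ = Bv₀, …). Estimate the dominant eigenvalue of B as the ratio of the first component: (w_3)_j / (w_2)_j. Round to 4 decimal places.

μ ≈ 8.1698

B = G − 2I has rows (4, 7, 5); (6, 3, 4); (-1, -1, -1)
w1 = Bv₀ = (4·1 + 7·0 + 5·0; 6·1 + 3·0 + 4·0; (-1)·1 + (-1)·0 + (-1)·0) = (4, 6, -1)
w2 = Bw1 = (4·4 + 7·6 + 5·(-1); 6·4 + 3·6 + 4·(-1); (-1)·4 + (-1)·6 + (-1)·(-1)) = (53, 38, -9)
w3 = Bw2 = (433, 396, -82)
Ratio: 433/53 = 8.1698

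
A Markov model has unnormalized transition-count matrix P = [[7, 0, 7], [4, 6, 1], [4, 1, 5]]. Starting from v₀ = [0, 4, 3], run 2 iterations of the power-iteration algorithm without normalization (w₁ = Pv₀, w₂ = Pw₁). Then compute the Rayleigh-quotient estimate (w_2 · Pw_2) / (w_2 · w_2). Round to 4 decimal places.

w1 = Pv₀ = (7·0 + 0·4 + 7·3; 4·0 + 6·4 + 1·3; 4·0 + 1·4 + 5·3) = (21, 27, 19)
w2 = Pw1 = (7·21 + 0·27 + 7·19; 4·21 + 6·27 + 1·19; 4·21 + 1·27 + 5·19) = (280, 265, 206)
Pw2 = (3402, 2916, 2415)
w2·Pw2 = 280·3402 + 265·2916 + 206·2415 = 2222790; w2·w2 = 280·280 + 265·265 + 206·206 = 191061
λ ≈ 2222790/191061 = 11.6339

11.6339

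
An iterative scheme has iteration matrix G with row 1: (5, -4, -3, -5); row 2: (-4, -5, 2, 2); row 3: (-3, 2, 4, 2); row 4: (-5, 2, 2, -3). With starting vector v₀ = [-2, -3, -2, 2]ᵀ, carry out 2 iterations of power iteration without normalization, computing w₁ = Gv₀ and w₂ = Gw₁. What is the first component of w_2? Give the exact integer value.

w1 = Gv₀ = (5·(-2) + (-4)·(-3) + (-3)·(-2) + (-5)·2; (-4)·(-2) + (-5)·(-3) + 2·(-2) + 2·2; (-3)·(-2) + 2·(-3) + 4·(-2) + 2·2; (-5)·(-2) + 2·(-3) + 2·(-2) + (-3)·2) = (-2, 23, -4, -6)
w2 = Gw1 = (5·(-2) + (-4)·23 + (-3)·(-4) + (-5)·(-6); (-4)·(-2) + (-5)·23 + 2·(-4) + 2·(-6); (-3)·(-2) + 2·23 + 4·(-4) + 2·(-6); (-5)·(-2) + 2·23 + 2·(-4) + (-3)·(-6)) = (-60, -127, 24, 66)
The requested component of w2 is -60.

-60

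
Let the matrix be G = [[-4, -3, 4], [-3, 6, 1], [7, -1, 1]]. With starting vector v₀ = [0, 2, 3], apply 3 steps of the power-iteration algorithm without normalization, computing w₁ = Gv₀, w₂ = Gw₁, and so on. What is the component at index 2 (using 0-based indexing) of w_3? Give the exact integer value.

w1 = Gv₀ = (6, 15, 1)
w2 = Gw1 = (-65, 73, 28)
w3 = Gw2 = (153, 661, -500)
The requested component of w3 is -500.

-500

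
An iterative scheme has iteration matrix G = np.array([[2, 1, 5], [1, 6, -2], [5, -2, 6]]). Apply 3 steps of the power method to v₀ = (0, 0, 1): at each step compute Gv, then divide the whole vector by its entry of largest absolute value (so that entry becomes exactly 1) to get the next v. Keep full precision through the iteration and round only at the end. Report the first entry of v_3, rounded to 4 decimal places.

0.6181

Gv0 = (5.00000, -2.00000, 6.00000); divide by 6.00000 → v1 = (0.83333, -0.33333, 1.00000)
Gv1 = (6.33333, -3.16667, 10.83333); divide by 10.83333 → v2 = (0.58462, -0.29231, 1.00000)
Gv2 = (5.87692, -3.16923, 9.50769); divide by 9.50769 → v3 = (0.61812, -0.33333, 1.00000)
Requested entry of v3: 382/618 = 0.6181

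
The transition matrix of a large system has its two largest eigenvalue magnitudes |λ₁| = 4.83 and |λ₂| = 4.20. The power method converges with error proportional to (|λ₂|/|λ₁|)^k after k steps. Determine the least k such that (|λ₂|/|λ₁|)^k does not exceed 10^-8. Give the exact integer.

|λ₂/λ₁| = 4.20/4.83 = 0.86957
Need k ≥ ln(10^-8) / ln(0.86957) = -18.4207 / -0.1398 ≈ 131.800
Smallest integer k satisfying the bound: 132

132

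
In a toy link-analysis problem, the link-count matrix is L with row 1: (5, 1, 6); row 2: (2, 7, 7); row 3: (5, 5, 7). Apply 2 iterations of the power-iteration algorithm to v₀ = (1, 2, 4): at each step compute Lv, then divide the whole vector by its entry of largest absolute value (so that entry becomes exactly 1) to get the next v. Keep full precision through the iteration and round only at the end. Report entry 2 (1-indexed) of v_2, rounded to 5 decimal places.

0.99260

Lv0 = (31.000000, 44.000000, 43.000000); divide by 44.000000 → v1 = (0.704545, 1.000000, 0.977273)
Lv1 = (10.386364, 15.250000, 15.363636); divide by 15.363636 → v2 = (0.676036, 0.992604, 1.000000)
Requested entry of v2: 671/676 = 0.99260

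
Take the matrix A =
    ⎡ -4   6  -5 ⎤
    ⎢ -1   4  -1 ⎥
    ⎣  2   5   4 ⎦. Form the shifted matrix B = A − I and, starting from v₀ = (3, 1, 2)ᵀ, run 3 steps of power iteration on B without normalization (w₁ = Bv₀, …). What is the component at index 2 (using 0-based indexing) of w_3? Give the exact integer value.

-15

B = A − I has rows (-5, 6, -5); (-1, 3, -1); (2, 5, 3)
w1 = Bv₀ = (-19, -2, 17)
w2 = Bw1 = (-2, -4, 3)
w3 = Bw2 = (-29, -13, -15)
Requested component of w3: -15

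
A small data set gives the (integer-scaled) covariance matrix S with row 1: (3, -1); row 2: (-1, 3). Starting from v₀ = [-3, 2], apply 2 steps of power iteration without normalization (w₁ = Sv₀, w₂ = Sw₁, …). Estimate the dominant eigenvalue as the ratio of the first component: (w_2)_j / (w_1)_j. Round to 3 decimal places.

w1 = Sv₀ = (3·(-3) + (-1)·2; (-1)·(-3) + 3·2) = (-11, 9)
w2 = Sw1 = (3·(-11) + (-1)·9; (-1)·(-11) + 3·9) = (-42, 38)
Ratio at component: -42 / -11 = 3.818

λ ≈ 3.818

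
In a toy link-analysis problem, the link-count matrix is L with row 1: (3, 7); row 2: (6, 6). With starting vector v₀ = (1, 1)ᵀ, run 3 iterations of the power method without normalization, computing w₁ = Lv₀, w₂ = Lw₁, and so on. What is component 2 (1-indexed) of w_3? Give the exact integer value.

1476

w1 = Lv₀ = (10, 12)
w2 = Lw1 = (114, 132)
w3 = Lw2 = (1266, 1476)
The requested component of w3 is 1476.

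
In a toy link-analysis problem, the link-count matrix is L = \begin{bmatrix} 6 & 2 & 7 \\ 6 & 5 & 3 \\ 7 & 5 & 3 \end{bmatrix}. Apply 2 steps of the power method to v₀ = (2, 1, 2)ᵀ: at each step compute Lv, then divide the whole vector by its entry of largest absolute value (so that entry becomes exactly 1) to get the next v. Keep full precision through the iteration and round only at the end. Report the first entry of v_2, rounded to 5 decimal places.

Lv0 = (28.000000, 23.000000, 25.000000); divide by 28.000000 → v1 = (1.000000, 0.821429, 0.892857)
Lv1 = (13.892857, 12.785714, 13.785714); divide by 13.892857 → v2 = (1.000000, 0.920308, 0.992288)
Requested entry of v2: 389/389 = 1.00000

1.00000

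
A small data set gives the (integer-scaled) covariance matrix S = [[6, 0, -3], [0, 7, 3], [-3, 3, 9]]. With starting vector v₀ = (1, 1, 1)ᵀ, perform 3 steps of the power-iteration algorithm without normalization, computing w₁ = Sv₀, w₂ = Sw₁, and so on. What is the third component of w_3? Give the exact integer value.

1236

w1 = Sv₀ = (6·1 + 0·1 + (-3)·1; 0·1 + 7·1 + 3·1; (-3)·1 + 3·1 + 9·1) = (3, 10, 9)
w2 = Sw1 = (6·3 + 0·10 + (-3)·9; 0·3 + 7·10 + 3·9; (-3)·3 + 3·10 + 9·9) = (-9, 97, 102)
w3 = Sw2 = (-360, 985, 1236)
The requested component of w3 is 1236.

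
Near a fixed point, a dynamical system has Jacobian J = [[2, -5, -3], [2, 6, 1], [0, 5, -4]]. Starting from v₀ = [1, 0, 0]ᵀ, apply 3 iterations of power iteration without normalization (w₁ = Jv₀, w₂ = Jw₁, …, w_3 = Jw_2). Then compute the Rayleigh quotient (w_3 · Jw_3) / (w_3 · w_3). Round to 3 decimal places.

λ ≈ 5.845

w1 = Jv₀ = (2, 2, 0)
w2 = Jw1 = (-6, 16, 10)
w3 = Jw2 = (-122, 94, 40)
Jw3 = (-834, 360, 310)
w3·Jw3 = (-122)·(-834) + 94·360 + 40·310 = 147988; w3·w3 = (-122)·(-122) + 94·94 + 40·40 = 25320
λ ≈ 147988/25320 = 5.845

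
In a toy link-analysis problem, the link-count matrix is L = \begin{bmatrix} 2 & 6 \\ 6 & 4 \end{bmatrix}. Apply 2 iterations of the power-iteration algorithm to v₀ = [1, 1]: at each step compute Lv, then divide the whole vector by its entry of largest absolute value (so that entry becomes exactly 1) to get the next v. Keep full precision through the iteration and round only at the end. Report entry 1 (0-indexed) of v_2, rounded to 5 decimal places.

Lv0 = (8.000000, 10.000000); divide by 10.000000 → v1 = (0.800000, 1.000000)
Lv1 = (7.600000, 8.800000); divide by 8.800000 → v2 = (0.863636, 1.000000)
Requested entry of v2: 88/88 = 1.00000

1.00000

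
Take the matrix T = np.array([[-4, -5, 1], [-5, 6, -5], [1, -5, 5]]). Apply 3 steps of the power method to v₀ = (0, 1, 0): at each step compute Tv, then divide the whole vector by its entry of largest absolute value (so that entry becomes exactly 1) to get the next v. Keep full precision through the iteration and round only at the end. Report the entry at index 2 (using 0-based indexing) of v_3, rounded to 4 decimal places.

Tv0 = (-5.00000, 6.00000, -5.00000); divide by 6.00000 → v1 = (-0.83333, 1.00000, -0.83333)
Tv1 = (-2.50000, 14.33333, -10.00000); divide by 14.33333 → v2 = (-0.17442, 1.00000, -0.69767)
Tv2 = (-5.00000, 10.36047, -8.66279); divide by 10.36047 → v3 = (-0.48260, 1.00000, -0.83614)
Requested entry of v3: -745/891 = -0.8361

-0.8361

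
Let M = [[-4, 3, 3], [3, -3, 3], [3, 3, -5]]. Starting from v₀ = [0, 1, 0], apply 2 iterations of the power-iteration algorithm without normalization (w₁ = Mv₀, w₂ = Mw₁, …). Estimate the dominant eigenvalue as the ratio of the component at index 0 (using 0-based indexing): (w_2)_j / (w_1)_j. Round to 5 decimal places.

-4.00000

w1 = Mv₀ = (3, -3, 3)
w2 = Mw1 = (-12, 27, -15)
Ratio at component: -12 / 3 = -4.00000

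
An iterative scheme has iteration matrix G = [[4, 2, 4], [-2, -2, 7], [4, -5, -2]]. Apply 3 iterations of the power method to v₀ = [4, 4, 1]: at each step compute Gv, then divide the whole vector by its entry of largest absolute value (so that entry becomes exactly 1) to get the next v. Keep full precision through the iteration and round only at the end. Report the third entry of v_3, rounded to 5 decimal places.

Gv0 = (28.000000, -9.000000, -6.000000); divide by 28.000000 → v1 = (1.000000, -0.321429, -0.214286)
Gv1 = (2.500000, -2.857143, 6.035714); divide by 6.035714 → v2 = (0.414201, -0.473373, 1.000000)
Gv2 = (4.710059, 7.118343, 2.023669); divide by 7.118343 → v3 = (0.661679, 1.000000, 0.284289)
Requested entry of v3: 342/1203 = 0.28429

0.28429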